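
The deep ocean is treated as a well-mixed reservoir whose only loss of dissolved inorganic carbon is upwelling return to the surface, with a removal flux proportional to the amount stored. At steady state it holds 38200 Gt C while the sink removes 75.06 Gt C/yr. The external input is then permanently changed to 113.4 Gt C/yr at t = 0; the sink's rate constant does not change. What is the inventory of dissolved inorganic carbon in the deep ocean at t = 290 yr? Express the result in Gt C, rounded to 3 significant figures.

46700 Gt C

τ = M₀/F₀ = 38200/75.06 = 508.9 yr; rate constant k = 1/τ.
New steady state M_∞ = F₁/k = F₁·τ = 113.4 × 508.9 = 57712 Gt C.
M(t) = M_∞ + (M₀ − M_∞)·e^(−t/τ); t/τ = 290/508.9 = 0.5698, so e^(−t/τ) = 0.5656.
M(t) = 57712 − 19510 × 0.5656 = 46676 Gt C.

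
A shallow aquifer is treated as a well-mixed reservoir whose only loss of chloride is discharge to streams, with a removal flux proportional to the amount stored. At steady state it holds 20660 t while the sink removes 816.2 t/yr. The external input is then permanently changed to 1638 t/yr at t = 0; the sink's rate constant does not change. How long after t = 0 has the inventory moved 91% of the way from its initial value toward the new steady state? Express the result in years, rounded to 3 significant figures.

τ = M₀/F₀ = 20660/816.2 = 25.31 yr.
The remaining gap fraction is e^(−t/τ); 91% covered ⇒ e^(−t/τ) = 0.0900.
t = −τ ln(0.0900) = 25.31 × 2.408 = 60.95 yr.

61.0 yr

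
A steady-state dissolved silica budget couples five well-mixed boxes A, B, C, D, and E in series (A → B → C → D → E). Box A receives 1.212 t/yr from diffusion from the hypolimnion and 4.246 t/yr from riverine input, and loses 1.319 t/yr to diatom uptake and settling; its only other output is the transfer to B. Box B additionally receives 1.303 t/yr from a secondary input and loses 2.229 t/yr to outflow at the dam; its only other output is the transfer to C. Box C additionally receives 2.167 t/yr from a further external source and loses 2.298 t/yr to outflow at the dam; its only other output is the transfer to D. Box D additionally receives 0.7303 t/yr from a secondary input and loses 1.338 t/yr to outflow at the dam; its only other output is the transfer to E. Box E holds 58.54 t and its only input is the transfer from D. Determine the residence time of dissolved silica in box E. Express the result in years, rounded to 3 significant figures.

Box A: F(A→B) = (1.212 + 4.246) − 1.319 = 4.1390 t/yr.
Box B: F(B→C) = (4.1390 + 1.303) − 2.229 = 3.2130 t/yr.
Box C: F(C→D) = (3.2130 + 2.167) − 2.298 = 3.0820 t/yr.
Box D: F(D→E) = (3.0820 + 0.7303) − 1.338 = 2.4743 t/yr.
Box E throughput = its input = 2.4743 t/yr; τ = 58.54 / 2.4743 = 23.66 yr.

23.7 yr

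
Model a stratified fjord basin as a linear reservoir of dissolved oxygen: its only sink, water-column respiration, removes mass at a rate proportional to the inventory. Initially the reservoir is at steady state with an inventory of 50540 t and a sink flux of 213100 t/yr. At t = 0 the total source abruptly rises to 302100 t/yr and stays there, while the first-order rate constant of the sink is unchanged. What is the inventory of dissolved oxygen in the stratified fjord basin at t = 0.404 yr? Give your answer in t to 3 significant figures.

67800 t

The sink rate constant is k = F₀/M₀ = 213100/50540 = 4.216 yr⁻¹.
Solving dM/dt = F₁ − kM with M(0) = M₀ gives M(t) = F₁/k + (M₀ − F₁/k)·e^(−kt).
F₁/k = 302100/4.216 = 71648 t; kt = 4.216 × 0.404 = 1.703, e^(−kt) = 0.1821.
M(0.404) = 71648 + (50540 − 71648) × 0.1821 = 71648 − 3843 = 67805 t.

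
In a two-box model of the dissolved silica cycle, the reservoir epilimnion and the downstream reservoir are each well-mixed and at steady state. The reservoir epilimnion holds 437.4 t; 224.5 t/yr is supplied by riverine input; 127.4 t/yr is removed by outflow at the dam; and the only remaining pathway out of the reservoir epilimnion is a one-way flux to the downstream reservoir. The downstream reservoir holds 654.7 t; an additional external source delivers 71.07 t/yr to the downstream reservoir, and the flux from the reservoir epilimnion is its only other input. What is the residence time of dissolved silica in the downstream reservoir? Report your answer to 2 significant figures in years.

Balance the reservoir epilimnion: ΣF_in = 224.50 t/yr.
Flux to the downstream reservoir = ΣF_in − (127.4) = 97.100 t/yr.
Total input to the downstream reservoir = 97.100 + 71.07 = 168.17 t/yr; at steady state this equals its total output.
τ = M / F = 654.7 / 168.17 = 3.893 yr.

3.9 yr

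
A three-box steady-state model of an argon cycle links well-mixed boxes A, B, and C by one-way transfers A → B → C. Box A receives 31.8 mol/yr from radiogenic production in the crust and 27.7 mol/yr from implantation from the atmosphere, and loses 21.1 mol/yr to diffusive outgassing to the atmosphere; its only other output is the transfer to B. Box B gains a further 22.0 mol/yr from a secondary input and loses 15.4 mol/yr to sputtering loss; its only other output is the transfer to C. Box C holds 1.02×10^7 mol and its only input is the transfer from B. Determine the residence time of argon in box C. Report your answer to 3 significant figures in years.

Box A: F(A→B) = (31.8 + 27.7) − 21.1 = 38.400 mol/yr.
Box B: F(B→C) = (38.400 + 22.0) − 15.4 = 45.000 mol/yr.
Box C throughput = its input = 45.000 mol/yr; τ = 1.02×10^7 / 45.000 = 226700 yr.

227000 yr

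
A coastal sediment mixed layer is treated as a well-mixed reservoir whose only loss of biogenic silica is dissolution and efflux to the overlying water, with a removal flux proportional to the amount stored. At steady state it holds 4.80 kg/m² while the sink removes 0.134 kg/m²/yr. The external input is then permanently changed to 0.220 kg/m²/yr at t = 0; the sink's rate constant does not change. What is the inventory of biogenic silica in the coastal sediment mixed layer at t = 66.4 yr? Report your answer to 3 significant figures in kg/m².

7.40 kg/m²

The sink rate constant is k = F₀/M₀ = 0.134/4.80 = 0.02792 yr⁻¹.
Solving dM/dt = F₁ − kM with M(0) = M₀ gives M(t) = F₁/k + (M₀ − F₁/k)·e^(−kt).
F₁/k = 0.220/0.02792 = 7.8806 kg/m²; kt = 0.02792 × 66.4 = 1.854, e^(−kt) = 0.1567.
M(66.4) = 7.8806 + (4.80 − 7.8806) × 0.1567 = 7.8806 − 0.4826 = 7.3980 kg/m².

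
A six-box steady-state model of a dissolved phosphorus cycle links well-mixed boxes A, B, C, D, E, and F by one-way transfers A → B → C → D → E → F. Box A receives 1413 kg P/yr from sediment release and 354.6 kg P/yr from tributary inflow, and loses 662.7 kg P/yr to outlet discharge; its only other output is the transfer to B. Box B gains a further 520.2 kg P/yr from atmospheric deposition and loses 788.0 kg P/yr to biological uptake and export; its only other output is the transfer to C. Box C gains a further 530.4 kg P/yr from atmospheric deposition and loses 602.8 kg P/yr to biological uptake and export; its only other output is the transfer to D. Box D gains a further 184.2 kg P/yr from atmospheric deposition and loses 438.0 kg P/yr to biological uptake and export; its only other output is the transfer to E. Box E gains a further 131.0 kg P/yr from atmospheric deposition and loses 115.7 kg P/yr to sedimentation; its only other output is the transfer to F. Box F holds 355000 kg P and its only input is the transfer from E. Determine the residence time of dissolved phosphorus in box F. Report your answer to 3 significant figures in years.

675 yr

Box A: F(A→B) = (1413 + 354.6) − 662.7 = 1104.9 kg P/yr.
Box B: F(B→C) = (1104.9 + 520.2) − 788.0 = 837.10 kg P/yr.
Box C: F(C→D) = (837.10 + 530.4) − 602.8 = 764.70 kg P/yr.
Box D: F(D→E) = (764.70 + 184.2) − 438.0 = 510.90 kg P/yr.
Box E: F(E→F) = (510.90 + 131.0) − 115.7 = 526.20 kg P/yr.
Box F throughput = its input = 526.20 kg P/yr; τ = 355000 / 526.20 = 674.6 yr.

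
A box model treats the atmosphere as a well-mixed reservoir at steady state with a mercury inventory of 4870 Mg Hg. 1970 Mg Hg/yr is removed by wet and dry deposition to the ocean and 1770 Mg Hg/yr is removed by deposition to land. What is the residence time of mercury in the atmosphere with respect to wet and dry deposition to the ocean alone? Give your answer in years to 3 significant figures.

2.47 yr

Residence time with respect to a single sink: τ = M / F_sink.
τ = 4870 / 1970 = 2.472 yr.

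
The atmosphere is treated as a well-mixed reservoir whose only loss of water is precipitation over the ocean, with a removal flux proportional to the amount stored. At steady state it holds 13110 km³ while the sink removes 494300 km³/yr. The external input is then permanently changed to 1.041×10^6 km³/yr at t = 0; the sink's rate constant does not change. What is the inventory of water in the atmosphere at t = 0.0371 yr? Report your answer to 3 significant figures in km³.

Residence time τ = M₀/F₀ = 0.02652 yr. The eventual steady state is M_∞ = M₀·(F₁/F₀) = 13110 × 1.041×10^6/494300 = 27610 km³.
The anomaly ΔM(t) = M(t) − M_∞ decays as ΔM₀·e^(−t/τ) with ΔM₀ = 13110 − 27610 = −14500 km³.
At t = 0.0371 yr, e^(−t/τ) = e^(−1.399) = 0.2469, so ΔM = −3580 km³ and M = 27610 − 3580 = 24030 km³.

24000 km³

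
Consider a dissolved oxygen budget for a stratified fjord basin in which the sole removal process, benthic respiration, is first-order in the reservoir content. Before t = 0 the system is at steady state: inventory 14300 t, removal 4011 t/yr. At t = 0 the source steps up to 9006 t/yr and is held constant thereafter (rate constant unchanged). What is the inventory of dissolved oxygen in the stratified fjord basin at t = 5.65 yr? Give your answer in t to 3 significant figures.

τ = M₀/F₀ = 14300/4011 = 3.565 yr; rate constant k = 1/τ.
New steady state M_∞ = F₁/k = F₁·τ = 9006 × 3.565 = 32108 t.
M(t) = M_∞ + (M₀ − M_∞)·e^(−t/τ); t/τ = 5.65/3.565 = 1.585, so e^(−t/τ) = 0.2050.
M(t) = 32108 − 17810 × 0.2050 = 28458 t.

28500 t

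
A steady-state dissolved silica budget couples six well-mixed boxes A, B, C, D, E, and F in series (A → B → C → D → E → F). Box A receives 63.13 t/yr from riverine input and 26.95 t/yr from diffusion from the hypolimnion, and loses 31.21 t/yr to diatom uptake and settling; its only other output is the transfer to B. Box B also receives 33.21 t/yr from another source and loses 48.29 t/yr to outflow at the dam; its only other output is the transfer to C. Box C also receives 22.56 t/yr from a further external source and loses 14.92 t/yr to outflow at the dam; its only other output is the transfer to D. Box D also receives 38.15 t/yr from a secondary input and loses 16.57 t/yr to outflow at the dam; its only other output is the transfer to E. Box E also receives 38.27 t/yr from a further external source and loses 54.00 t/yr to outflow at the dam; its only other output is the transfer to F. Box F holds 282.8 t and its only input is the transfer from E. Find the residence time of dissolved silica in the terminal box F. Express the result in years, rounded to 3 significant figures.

Box A: F(A→B) = (63.13 + 26.95) − 31.21 = 58.870 t/yr.
Box B: F(B→C) = (58.870 + 33.21) − 48.29 = 43.790 t/yr.
Box C: F(C→D) = (43.790 + 22.56) − 14.92 = 51.430 t/yr.
Box D: F(D→E) = (51.430 + 38.15) − 16.57 = 73.010 t/yr.
Box E: F(E→F) = (73.010 + 38.27) − 54.00 = 57.280 t/yr.
Box F throughput = its input = 57.280 t/yr; τ = 282.8 / 57.280 = 4.937 yr.

4.94 yr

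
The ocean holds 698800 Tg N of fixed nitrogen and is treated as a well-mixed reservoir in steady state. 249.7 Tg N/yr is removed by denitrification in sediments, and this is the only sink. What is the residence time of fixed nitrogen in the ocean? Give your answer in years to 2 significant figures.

2800 yr

τ = M / F = 698800 / 249.7 = 2799 yr.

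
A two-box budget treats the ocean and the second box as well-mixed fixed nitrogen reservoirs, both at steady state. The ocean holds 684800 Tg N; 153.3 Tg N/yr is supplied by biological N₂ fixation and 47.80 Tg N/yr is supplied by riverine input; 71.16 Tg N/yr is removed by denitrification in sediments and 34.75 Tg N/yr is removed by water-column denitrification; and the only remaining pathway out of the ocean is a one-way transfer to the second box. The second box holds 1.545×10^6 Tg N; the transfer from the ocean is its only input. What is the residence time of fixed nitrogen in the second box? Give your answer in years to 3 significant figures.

16200 yr

Balance the ocean: ΣF_in = 153.3 + 47.80 = 201.10 Tg N/yr.
Transfer to the second box = ΣF_in − (71.16 + 34.75) = 95.190 Tg N/yr.
At steady state the output of the second box equals its input, 95.190 Tg N/yr.
τ = M / F = 1.545×10^6 / 95.190 = 16230 yr.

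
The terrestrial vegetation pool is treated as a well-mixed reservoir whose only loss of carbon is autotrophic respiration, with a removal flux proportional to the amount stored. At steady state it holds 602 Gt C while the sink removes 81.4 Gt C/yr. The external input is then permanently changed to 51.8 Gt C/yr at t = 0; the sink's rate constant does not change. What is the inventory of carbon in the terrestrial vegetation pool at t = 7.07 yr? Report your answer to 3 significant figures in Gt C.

Residence time τ = M₀/F₀ = 7.396 yr. The eventual steady state is M_∞ = M₀·(F₁/F₀) = 602 × 51.8/81.4 = 383.09 Gt C.
The anomaly ΔM(t) = M(t) − M_∞ decays as ΔM₀·e^(−t/τ) with ΔM₀ = 602 − 383.09 = 218.9 Gt C.
At t = 7.07 yr, e^(−t/τ) = e^(−0.9560) = 0.3844, so ΔM = 84.16 Gt C and M = 383.09 + 84.16 = 467.25 Gt C.

467 Gt C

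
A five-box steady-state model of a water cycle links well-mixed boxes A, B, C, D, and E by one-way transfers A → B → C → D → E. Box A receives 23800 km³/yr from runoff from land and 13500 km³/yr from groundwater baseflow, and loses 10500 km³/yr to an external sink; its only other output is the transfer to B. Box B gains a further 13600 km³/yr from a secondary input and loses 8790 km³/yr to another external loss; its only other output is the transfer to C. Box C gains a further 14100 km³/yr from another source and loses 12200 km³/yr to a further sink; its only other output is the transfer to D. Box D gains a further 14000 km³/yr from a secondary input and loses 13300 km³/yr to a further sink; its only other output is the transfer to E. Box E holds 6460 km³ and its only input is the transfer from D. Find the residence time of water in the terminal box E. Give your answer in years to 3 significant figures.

Box A: F(A→B) = (23800 + 13500) − 10500 = 26800 km³/yr.
Box B: F(B→C) = (26800 + 13600) − 8790 = 31610 km³/yr.
Box C: F(C→D) = (31610 + 14100) − 12200 = 33510 km³/yr.
Box D: F(D→E) = (33510 + 14000) − 13300 = 34210 km³/yr.
Box E throughput = its input = 34210 km³/yr; τ = 6460 / 34210 = 0.1888 yr.

0.189 yr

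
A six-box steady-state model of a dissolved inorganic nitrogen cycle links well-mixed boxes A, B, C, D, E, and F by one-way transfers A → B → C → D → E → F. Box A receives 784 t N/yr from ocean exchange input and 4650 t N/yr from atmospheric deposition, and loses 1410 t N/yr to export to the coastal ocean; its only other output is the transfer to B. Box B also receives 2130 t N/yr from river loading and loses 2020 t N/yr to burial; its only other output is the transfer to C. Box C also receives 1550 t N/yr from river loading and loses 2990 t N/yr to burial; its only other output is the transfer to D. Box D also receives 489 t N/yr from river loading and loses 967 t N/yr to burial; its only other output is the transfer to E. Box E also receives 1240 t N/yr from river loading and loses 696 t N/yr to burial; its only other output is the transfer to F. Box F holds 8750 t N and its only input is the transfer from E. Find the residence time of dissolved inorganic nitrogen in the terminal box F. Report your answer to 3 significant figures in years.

3.17 yr

Box A: F(A→B) = (784 + 4650) − 1410 = 4024.0 t N/yr.
Box B: F(B→C) = (4024.0 + 2130) − 2020 = 4134.0 t N/yr.
Box C: F(C→D) = (4134.0 + 1550) − 2990 = 2694.0 t N/yr.
Box D: F(D→E) = (2694.0 + 489) − 967 = 2216.0 t N/yr.
Box E: F(E→F) = (2216.0 + 1240) − 696 = 2760.0 t N/yr.
Box F throughput = its input = 2760.0 t N/yr; τ = 8750 / 2760.0 = 3.170 yr.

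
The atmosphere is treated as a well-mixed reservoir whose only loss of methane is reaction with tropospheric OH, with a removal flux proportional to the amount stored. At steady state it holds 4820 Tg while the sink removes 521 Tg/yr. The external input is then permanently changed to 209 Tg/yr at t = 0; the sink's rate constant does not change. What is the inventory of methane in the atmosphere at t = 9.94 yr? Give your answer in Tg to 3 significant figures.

2920 Tg

τ = M₀/F₀ = 4820/521 = 9.251 yr; rate constant k = 1/τ.
New steady state M_∞ = F₁/k = F₁·τ = 209 × 9.251 = 1933.6 Tg.
M(t) = M_∞ + (M₀ − M_∞)·e^(−t/τ); t/τ = 9.94/9.251 = 1.074, so e^(−t/τ) = 0.3415.
M(t) = 1933.6 + 2886 × 0.3415 = 2919.3 Tg.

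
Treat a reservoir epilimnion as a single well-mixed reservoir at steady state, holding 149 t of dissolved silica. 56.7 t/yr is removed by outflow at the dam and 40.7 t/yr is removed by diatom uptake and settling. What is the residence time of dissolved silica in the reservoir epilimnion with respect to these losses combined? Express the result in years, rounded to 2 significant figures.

1.5 yr

Total removal = 56.70 + 40.70 = 97.400 t/yr.
τ = M / ΣF_out = 149 / 97.400 = 1.530 yr.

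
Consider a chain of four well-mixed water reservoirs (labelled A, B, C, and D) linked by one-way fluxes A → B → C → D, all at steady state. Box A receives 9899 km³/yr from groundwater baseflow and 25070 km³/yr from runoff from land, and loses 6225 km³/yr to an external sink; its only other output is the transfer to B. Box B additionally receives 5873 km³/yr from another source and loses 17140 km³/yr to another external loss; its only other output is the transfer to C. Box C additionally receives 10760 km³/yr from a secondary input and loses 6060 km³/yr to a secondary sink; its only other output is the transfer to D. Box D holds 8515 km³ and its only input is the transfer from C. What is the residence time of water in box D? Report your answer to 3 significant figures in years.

0.384 yr

Box A: F(A→B) = (9899 + 25070) − 6225 = 28744 km³/yr.
Box B: F(B→C) = (28744 + 5873) − 17140 = 17477 km³/yr.
Box C: F(C→D) = (17477 + 10760) − 6060 = 22177 km³/yr.
Box D throughput = its input = 22177 km³/yr; τ = 8515 / 22177 = 0.3840 yr.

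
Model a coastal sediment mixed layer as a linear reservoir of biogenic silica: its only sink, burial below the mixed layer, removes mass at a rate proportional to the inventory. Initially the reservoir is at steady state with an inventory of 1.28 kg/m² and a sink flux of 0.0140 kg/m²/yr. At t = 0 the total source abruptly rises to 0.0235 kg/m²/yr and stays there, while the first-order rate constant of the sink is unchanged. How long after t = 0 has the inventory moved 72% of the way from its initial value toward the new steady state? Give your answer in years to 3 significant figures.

τ = M₀/F₀ = 1.28/0.0140 = 91.43 yr.
The remaining gap fraction is e^(−t/τ); 72% covered ⇒ e^(−t/τ) = 0.280.
t = −τ ln(0.280) = 91.43 × 1.273 = 116.4 yr.

116 yr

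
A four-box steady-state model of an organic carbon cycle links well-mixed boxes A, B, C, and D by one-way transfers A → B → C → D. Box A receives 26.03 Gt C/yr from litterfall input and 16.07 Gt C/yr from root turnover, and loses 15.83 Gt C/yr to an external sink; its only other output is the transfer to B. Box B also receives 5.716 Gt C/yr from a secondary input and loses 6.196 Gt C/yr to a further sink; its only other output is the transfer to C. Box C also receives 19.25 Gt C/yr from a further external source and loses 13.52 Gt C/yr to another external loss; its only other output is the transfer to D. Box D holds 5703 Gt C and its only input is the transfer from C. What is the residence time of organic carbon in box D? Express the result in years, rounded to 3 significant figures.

181 yr

Box A: F(A→B) = (26.03 + 16.07) − 15.83 = 26.270 Gt C/yr.
Box B: F(B→C) = (26.270 + 5.716) − 6.196 = 25.790 Gt C/yr.
Box C: F(C→D) = (25.790 + 19.25) − 13.52 = 31.520 Gt C/yr.
Box D throughput = its input = 31.520 Gt C/yr; τ = 5703 / 31.520 = 180.9 yr.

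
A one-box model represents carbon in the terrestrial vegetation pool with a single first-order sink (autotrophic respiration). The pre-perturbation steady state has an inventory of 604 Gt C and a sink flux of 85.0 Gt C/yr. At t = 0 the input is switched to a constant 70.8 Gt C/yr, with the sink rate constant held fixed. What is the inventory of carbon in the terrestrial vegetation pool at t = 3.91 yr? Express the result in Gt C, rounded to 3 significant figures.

561 Gt C

Residence time τ = M₀/F₀ = 7.106 yr. The eventual steady state is M_∞ = M₀·(F₁/F₀) = 604 × 70.8/85.0 = 503.10 Gt C.
The anomaly ΔM(t) = M(t) − M_∞ decays as ΔM₀·e^(−t/τ) with ΔM₀ = 604 − 503.10 = 100.9 Gt C.
At t = 3.91 yr, e^(−t/τ) = e^(−0.5502) = 0.5768, so ΔM = 58.20 Gt C and M = 503.10 + 58.20 = 561.30 Gt C.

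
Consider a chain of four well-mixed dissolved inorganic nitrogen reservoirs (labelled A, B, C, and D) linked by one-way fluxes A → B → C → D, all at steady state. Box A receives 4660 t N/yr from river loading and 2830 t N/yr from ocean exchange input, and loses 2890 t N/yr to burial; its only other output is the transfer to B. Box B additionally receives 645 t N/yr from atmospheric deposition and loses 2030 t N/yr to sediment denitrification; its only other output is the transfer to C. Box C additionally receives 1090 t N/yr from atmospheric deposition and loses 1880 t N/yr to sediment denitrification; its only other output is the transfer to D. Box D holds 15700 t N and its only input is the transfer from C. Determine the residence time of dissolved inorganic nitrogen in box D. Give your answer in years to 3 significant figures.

6.47 yr

Box A: F(A→B) = (4660 + 2830) − 2890 = 4600.0 t N/yr.
Box B: F(B→C) = (4600.0 + 645) − 2030 = 3215.0 t N/yr.
Box C: F(C→D) = (3215.0 + 1090) − 1880 = 2425.0 t N/yr.
Box D throughput = its input = 2425.0 t N/yr; τ = 15700 / 2425.0 = 6.474 yr.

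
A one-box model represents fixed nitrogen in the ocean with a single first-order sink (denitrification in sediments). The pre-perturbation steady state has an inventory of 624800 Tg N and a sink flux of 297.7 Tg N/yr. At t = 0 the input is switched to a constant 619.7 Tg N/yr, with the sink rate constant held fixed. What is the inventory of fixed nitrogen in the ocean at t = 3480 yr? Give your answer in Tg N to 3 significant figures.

Residence time τ = M₀/F₀ = 2099 yr. The eventual steady state is M_∞ = M₀·(F₁/F₀) = 624800 × 619.7/297.7 = 1.3006×10^6 Tg N.
The anomaly ΔM(t) = M(t) − M_∞ decays as ΔM₀·e^(−t/τ) with ΔM₀ = 624800 − 1.3006×10^6 = −675800 Tg N.
At t = 3480 yr, e^(−t/τ) = e^(−1.658) = 0.1905, so ΔM = −128700 Tg N and M = 1.3006×10^6 − 128700 = 1.1719×10^6 Tg N.

1.17×10^6 Tg N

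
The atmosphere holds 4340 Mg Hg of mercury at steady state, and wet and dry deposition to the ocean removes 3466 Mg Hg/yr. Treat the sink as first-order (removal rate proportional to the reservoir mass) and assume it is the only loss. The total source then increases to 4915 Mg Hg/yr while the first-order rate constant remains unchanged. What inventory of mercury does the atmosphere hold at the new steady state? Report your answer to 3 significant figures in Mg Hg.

Rate constant k = F/M = 3466 / 4340 = 0.7986 yr⁻¹.
At the new steady state, source = k·M_new ⇒ M_new = 4915 / 0.7986 = 6154 Mg Hg.
(Equivalently M_new = M × F_new/F_old = 4340 × 4915/3466.)

6150 Mg Hg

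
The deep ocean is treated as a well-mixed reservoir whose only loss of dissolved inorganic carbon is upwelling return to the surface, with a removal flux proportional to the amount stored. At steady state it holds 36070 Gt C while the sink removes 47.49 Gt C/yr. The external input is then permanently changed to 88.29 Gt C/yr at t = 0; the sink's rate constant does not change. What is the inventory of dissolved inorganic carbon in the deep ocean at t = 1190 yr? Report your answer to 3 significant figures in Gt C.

The sink rate constant is k = F₀/M₀ = 47.49/36070 = 0.001317 yr⁻¹.
Solving dM/dt = F₁ − kM with M(0) = M₀ gives M(t) = F₁/k + (M₀ − F₁/k)·e^(−kt).
F₁/k = 88.29/0.001317 = 67059 Gt C; kt = 0.001317 × 1190 = 1.567, e^(−kt) = 0.2087.
M(1190) = 67059 + (36070 − 67059) × 0.2087 = 67059 − 6468 = 60591 Gt C.

60600 Gt C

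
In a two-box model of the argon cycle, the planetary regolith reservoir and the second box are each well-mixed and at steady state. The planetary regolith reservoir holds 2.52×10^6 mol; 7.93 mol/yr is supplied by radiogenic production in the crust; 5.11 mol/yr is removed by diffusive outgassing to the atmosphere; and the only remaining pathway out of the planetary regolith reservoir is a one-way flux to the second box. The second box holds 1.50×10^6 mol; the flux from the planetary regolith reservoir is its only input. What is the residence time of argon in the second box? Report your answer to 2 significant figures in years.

Balance the planetary regolith reservoir: ΣF_in = 7.9300 mol/yr.
Flux to the second box = ΣF_in − (5.11) = 2.8200 mol/yr.
At steady state the output of the second box equals its input, 2.8200 mol/yr.
τ = M / F = 1.50×10^6 / 2.8200 = 531900 yr.

530000 yr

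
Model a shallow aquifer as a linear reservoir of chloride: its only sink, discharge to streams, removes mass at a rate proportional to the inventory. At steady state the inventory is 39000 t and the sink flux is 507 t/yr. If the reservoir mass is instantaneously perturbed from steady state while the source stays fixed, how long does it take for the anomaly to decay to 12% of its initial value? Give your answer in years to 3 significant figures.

For a linear reservoir the anomaly decays as exp(−t/τ) with τ = M/F = 39000/507 = 76.92 yr.
exp(−t/τ) = 0.12 ⇒ t = −τ ln(0.12) = 76.92 × 2.120 = 163.1 yr.

163 yr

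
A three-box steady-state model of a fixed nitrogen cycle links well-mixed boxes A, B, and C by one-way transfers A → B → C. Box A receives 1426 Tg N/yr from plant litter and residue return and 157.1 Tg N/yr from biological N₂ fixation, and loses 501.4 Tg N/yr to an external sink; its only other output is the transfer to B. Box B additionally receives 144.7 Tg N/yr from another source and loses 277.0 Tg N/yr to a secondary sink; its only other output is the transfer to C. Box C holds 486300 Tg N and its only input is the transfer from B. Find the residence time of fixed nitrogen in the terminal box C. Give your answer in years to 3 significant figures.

Box A: F(A→B) = (1426 + 157.1) − 501.4 = 1081.7 Tg N/yr.
Box B: F(B→C) = (1081.7 + 144.7) − 277.0 = 949.40 Tg N/yr.
Box C throughput = its input = 949.40 Tg N/yr; τ = 486300 / 949.40 = 512.2 yr.

512 yr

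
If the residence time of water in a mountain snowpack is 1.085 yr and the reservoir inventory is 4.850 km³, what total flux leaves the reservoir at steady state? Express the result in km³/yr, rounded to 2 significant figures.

F = M / τ = 4.850 / 1.085 = 4.470 km³/yr.

4.5 km³/yr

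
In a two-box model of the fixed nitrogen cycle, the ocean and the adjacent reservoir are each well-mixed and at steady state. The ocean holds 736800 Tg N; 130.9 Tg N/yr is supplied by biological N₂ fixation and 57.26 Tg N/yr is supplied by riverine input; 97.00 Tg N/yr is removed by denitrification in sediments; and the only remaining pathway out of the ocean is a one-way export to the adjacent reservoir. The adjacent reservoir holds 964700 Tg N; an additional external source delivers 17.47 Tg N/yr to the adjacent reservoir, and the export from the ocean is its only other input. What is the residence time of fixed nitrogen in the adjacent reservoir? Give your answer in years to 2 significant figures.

8900 yr

Balance the ocean: ΣF_in = 130.9 + 57.26 = 188.16 Tg N/yr.
Export to the adjacent reservoir = ΣF_in − (97.00) = 91.160 Tg N/yr.
Total input to the adjacent reservoir = 91.160 + 17.47 = 108.63 Tg N/yr; at steady state this equals its total output.
τ = M / F = 964700 / 108.63 = 8881 yr.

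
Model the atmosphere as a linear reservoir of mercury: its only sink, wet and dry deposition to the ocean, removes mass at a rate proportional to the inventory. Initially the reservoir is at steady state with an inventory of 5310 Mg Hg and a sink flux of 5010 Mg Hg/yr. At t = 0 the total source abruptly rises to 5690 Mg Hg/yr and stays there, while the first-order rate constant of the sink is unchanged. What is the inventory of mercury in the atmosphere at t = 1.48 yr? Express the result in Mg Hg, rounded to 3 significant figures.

The sink rate constant is k = F₀/M₀ = 5010/5310 = 0.9435 yr⁻¹.
Solving dM/dt = F₁ − kM with M(0) = M₀ gives M(t) = F₁/k + (M₀ − F₁/k)·e^(−kt).
F₁/k = 5690/0.9435 = 6030.7 Mg Hg; kt = 0.9435 × 1.48 = 1.396, e^(−kt) = 0.2475.
M(1.48) = 6030.7 + (5310 − 6030.7) × 0.2475 = 6030.7 − 178.4 = 5852.3 Mg Hg.

5850 Mg Hg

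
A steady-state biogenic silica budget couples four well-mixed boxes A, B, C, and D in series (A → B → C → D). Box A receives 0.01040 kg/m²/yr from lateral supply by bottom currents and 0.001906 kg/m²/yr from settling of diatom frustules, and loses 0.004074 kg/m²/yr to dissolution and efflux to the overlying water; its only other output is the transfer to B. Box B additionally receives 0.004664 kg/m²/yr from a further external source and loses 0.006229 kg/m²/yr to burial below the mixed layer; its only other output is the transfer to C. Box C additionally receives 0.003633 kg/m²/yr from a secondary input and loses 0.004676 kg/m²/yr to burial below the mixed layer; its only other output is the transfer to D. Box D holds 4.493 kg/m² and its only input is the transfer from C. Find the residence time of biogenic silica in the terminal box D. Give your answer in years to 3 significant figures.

799 yr

Box A: F(A→B) = (0.01040 + 0.001906) − 0.004074 = 0.0082320 kg/m²/yr.
Box B: F(B→C) = (0.0082320 + 0.004664) − 0.006229 = 0.0066670 kg/m²/yr.
Box C: F(C→D) = (0.0066670 + 0.003633) − 0.004676 = 0.0056240 kg/m²/yr.
Box D throughput = its input = 0.0056240 kg/m²/yr; τ = 4.493 / 0.0056240 = 798.9 yr.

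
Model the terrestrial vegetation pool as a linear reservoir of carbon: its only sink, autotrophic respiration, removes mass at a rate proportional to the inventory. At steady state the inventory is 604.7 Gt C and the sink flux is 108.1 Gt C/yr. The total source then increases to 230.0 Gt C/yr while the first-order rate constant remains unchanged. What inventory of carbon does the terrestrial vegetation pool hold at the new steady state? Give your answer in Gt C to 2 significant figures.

Rate constant k = F/M = 108.1 / 604.7 = 0.1788 yr⁻¹.
At the new steady state, source = k·M_new ⇒ M_new = 230.0 / 0.1788 = 1287 Gt C.
(Equivalently M_new = M × F_new/F_old = 604.7 × 230.0/108.1.)

1300 Gt C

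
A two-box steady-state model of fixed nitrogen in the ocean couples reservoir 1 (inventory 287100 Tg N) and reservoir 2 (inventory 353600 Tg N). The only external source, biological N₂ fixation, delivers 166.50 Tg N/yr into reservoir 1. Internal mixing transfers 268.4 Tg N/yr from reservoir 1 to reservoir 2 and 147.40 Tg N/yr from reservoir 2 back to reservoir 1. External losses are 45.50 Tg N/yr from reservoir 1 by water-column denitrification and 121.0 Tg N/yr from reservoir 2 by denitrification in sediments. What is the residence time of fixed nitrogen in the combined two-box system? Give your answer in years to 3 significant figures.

For the system as a whole, the A↔B exchange is internal and contributes nothing to the throughput; only the external sinks remove mass.
M_total = 287100 + 353600 = 640700 Tg N.
ΣF_external_out = 45.50 + 121.0 = 166.50 Tg N/yr.
τ = M_total / ΣF_ext = 640700 / 166.50 = 3848 yr.

3850 yr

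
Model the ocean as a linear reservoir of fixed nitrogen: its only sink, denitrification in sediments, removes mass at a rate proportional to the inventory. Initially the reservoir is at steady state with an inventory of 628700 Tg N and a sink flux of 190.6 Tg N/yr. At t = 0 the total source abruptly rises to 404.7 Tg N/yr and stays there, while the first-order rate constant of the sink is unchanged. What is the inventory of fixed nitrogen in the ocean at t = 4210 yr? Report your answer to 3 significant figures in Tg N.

The sink rate constant is k = F₀/M₀ = 190.6/628700 = 0.0003032 yr⁻¹.
Solving dM/dt = F₁ − kM with M(0) = M₀ gives M(t) = F₁/k + (M₀ − F₁/k)·e^(−kt).
F₁/k = 404.7/0.0003032 = 1.3349×10^6 Tg N; kt = 0.0003032 × 4210 = 1.276, e^(−kt) = 0.2791.
M(4210) = 1.3349×10^6 + (628700 − 1.3349×10^6) × 0.2791 = 1.3349×10^6 − 197100 = 1.1378×10^6 Tg N.

1.14×10^6 Tg N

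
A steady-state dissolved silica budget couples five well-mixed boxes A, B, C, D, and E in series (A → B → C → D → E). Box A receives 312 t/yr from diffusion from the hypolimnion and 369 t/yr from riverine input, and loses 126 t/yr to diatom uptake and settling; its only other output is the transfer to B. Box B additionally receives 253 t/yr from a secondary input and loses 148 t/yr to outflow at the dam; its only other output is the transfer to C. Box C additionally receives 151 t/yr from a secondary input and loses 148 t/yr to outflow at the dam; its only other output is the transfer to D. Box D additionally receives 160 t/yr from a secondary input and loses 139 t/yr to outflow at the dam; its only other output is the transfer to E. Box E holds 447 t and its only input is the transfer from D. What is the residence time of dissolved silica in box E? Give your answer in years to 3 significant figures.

Box A: F(A→B) = (312 + 369) − 126 = 555.00 t/yr.
Box B: F(B→C) = (555.00 + 253) − 148 = 660.00 t/yr.
Box C: F(C→D) = (660.00 + 151) − 148 = 663.00 t/yr.
Box D: F(D→E) = (663.00 + 160) − 139 = 684.00 t/yr.
Box E throughput = its input = 684.00 t/yr; τ = 447 / 684.00 = 0.6535 yr.

0.654 yr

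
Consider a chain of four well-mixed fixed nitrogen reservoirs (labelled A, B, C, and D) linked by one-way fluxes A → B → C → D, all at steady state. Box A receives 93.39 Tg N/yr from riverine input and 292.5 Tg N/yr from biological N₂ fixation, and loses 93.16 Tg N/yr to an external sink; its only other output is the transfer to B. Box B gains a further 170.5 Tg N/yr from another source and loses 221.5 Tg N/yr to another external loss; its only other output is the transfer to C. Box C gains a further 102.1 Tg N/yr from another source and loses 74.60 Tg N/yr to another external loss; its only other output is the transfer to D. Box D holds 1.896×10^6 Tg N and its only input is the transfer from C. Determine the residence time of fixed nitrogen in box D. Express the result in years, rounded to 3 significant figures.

7040 yr

Box A: F(A→B) = (93.39 + 292.5) − 93.16 = 292.73 Tg N/yr.
Box B: F(B→C) = (292.73 + 170.5) − 221.5 = 241.73 Tg N/yr.
Box C: F(C→D) = (241.73 + 102.1) − 74.60 = 269.23 Tg N/yr.
Box D throughput = its input = 269.23 Tg N/yr; τ = 1.896×10^6 / 269.23 = 7042 yr.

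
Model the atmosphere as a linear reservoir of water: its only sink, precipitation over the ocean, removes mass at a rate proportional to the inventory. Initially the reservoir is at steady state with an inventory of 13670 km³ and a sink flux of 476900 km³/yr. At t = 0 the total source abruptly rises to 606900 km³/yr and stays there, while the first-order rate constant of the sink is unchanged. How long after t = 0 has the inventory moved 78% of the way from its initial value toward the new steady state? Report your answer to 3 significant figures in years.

τ = M₀/F₀ = 13670/476900 = 0.02866 yr.
The remaining gap fraction is e^(−t/τ); 78% covered ⇒ e^(−t/τ) = 0.220.
t = −τ ln(0.220) = 0.02866 × 1.514 = 0.04340 yr.

0.0434 yr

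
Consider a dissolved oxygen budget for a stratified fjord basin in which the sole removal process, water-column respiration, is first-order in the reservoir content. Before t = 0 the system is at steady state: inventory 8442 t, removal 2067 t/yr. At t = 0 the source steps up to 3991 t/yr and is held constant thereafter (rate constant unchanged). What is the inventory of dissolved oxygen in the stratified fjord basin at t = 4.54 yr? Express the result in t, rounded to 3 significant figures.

The sink rate constant is k = F₀/M₀ = 2067/8442 = 0.2448 yr⁻¹.
Solving dM/dt = F₁ − kM with M(0) = M₀ gives M(t) = F₁/k + (M₀ − F₁/k)·e^(−kt).
F₁/k = 3991/0.2448 = 16300 t; kt = 0.2448 × 4.54 = 1.112, e^(−kt) = 0.3290.
M(4.54) = 16300 + (8442 − 16300) × 0.3290 = 16300 − 2586 = 13714 t.

13700 t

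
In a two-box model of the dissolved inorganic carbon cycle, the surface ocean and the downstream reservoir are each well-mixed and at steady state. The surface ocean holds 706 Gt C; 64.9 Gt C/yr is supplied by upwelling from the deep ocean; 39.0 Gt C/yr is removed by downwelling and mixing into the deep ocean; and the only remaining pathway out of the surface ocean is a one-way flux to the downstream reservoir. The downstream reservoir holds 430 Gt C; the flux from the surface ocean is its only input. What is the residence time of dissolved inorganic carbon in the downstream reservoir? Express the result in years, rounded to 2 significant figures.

17 yr

Balance the surface ocean: ΣF_in = 64.900 Gt C/yr.
Flux to the downstream reservoir = ΣF_in − (39.0) = 25.900 Gt C/yr.
At steady state the output of the downstream reservoir equals its input, 25.900 Gt C/yr.
τ = M / F = 430 / 25.900 = 16.60 yr.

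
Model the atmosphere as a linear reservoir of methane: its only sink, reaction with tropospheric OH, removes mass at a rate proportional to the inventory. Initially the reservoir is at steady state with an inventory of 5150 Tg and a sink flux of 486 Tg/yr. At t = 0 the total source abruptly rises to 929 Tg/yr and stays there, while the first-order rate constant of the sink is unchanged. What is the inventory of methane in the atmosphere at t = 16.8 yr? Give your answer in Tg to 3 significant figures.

8880 Tg

The sink rate constant is k = F₀/M₀ = 486/5150 = 0.09437 yr⁻¹.
Solving dM/dt = F₁ − kM with M(0) = M₀ gives M(t) = F₁/k + (M₀ − F₁/k)·e^(−kt).
F₁/k = 929/0.09437 = 9844.3 Tg; kt = 0.09437 × 16.8 = 1.585, e^(−kt) = 0.2049.
M(16.8) = 9844.3 + (5150 − 9844.3) × 0.2049 = 9844.3 − 961.7 = 8882.6 Tg.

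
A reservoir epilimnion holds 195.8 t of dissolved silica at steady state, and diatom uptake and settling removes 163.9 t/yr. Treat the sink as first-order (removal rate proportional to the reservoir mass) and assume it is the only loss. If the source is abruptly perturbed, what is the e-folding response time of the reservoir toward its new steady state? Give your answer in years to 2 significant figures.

1.2 yr

For a linear reservoir the response time equals the residence time τ = M/F.
τ = 195.8 / 163.9 = 1.195 yr.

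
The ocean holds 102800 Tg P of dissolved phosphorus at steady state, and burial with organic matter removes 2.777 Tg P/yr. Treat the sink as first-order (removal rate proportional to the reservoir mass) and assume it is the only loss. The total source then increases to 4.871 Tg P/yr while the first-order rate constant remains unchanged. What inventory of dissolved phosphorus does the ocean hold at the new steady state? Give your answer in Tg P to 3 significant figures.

Rate constant k = F/M = 2.777 / 102800 = 2.701×10^-5 yr⁻¹.
At the new steady state, source = k·M_new ⇒ M_new = 4.871 / 2.701×10^-5 = 180300 Tg P.
(Equivalently M_new = M × F_new/F_old = 102800 × 4.871/2.777.)

180000 Tg P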